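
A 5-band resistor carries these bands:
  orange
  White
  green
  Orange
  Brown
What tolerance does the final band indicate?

±1%

The last band, brown, is the tolerance band.
Brown corresponds to ±1%.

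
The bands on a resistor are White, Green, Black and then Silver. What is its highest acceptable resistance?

White → 9 (first significant figure)
Green → 5 (second significant figure)
Black → ×1 multiplier
Silver → ±10% tolerance
95 × 1 = 95 Ω
Highest = 95 × (1 + 10/100) = 104.5 Ω.

104.5 Ω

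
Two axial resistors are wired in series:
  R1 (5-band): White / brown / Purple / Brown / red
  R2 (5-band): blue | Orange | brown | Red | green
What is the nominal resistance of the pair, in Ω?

R1: white, brown, violet → 917; brown ×10 → 9170 Ω.
R2: blue, orange, brown → 631; red ×10^2 → 63100 Ω.
Series: 9170 + 63100 = 72270 Ω.

72270 Ω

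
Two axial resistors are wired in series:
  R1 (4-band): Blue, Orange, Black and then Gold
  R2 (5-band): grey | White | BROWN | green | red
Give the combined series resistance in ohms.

89100063 Ω

R1: blue, orange → 63; black ×1 → 63 Ω.
R2: grey, white, brown → 891; green ×10^5 → 89100000 Ω.
Series: 63 + 89100000 = 89100063 Ω.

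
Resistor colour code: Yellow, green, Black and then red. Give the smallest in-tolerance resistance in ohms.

Yellow → 4 (first significant figure)
Green → 5 (second significant figure)
Black → ×1 multiplier
Red → ±2% tolerance
45 × 1 = 45 Ω
Smallest = 45 × (1 − 2/100) = 44.1 Ω.

44.1 Ω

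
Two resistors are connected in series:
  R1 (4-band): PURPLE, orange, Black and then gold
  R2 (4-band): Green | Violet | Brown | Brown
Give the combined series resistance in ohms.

643 Ω

R1: violet, orange → 73; black ×1 → 73 Ω.
R2: green, violet → 57; brown ×10 → 570 Ω.
Series: 73 + 570 = 643 Ω.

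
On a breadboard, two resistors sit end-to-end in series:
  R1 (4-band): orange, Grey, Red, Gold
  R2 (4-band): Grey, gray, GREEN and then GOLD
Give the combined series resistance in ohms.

R1: orange, grey → 38; red ×10^2 → 3800 Ω.
R2: grey, grey → 88; green ×10^5 → 8800000 Ω.
Series: 3800 + 8800000 = 8803800 Ω.

8803800 Ω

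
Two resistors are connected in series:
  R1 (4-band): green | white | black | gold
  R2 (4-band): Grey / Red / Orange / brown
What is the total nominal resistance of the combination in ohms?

82059 Ω

R1: green, white → 59; black ×1 → 59 Ω.
R2: grey, red → 82; orange ×10^3 → 82000 Ω.
Series: 59 + 82000 = 82059 Ω.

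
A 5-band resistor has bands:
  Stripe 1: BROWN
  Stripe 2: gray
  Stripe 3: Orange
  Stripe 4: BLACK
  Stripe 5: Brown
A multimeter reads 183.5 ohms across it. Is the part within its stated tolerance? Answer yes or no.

yes

Brown → 1 (first significant figure)
Grey → 8 (second significant figure)
Orange → 3 (third significant figure)
Black → ×1 multiplier
Brown → ±1% tolerance
183 × 1 = 183 Ω
Allowed range: 181.17 Ω to 184.83 Ω.
183.5 ohms lies inside that range.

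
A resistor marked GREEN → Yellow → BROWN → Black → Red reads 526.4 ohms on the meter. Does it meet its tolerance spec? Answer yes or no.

no

Green → 5 (first significant figure)
Yellow → 4 (second significant figure)
Brown → 1 (third significant figure)
Black → ×1 multiplier
Red → ±2% tolerance
541 × 1 = 541 Ω
Allowed range: 530.18 Ω to 551.82 Ω.
526.4 ohms lies outside that range.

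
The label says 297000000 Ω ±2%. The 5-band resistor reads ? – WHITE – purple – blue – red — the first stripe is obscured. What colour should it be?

red

297000000 Ω = 297 × 10^6.
The first band gives digit 2 of the significand, and 2 is red.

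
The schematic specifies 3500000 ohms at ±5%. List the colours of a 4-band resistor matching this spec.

orange, green, green, gold

3500000 Ω = 35 × 10^5.
3 → orange
5 → green
Multiplier 10^5 → green.
±5% tolerance → gold.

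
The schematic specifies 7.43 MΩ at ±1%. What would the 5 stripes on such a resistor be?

violet, yellow, orange, yellow, brown

7430000 Ω = 743 × 10^4.
7 → violet
4 → yellow
3 → orange
Multiplier 10^4 → yellow.
±1% tolerance → brown.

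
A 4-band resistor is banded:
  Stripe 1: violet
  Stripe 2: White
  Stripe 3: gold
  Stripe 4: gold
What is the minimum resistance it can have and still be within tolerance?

7.505 Ω

Violet → 7 (first significant figure)
White → 9 (second significant figure)
Gold → ×0.1 multiplier
Gold → ±5% tolerance
79 × 0.1 = 7.9 Ω
Minimum = 7.9 × (1 − 5/100) = 7.505 Ω.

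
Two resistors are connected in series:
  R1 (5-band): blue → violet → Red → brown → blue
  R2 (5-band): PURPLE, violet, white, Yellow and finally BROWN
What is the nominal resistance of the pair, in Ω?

7796720 Ω

R1: blue, violet, red → 672; brown ×10 → 6720 Ω.
R2: violet, violet, white → 779; yellow ×10^4 → 7790000 Ω.
Series: 6720 + 7790000 = 7796720 Ω.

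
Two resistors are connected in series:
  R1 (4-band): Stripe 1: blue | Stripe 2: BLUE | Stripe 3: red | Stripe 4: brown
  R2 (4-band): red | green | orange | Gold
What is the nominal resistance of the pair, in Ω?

R1: blue, blue → 66; red ×10^2 → 6600 Ω.
R2: red, green → 25; orange ×10^3 → 25000 Ω.
Series: 6600 + 25000 = 31600 Ω.

31600 Ω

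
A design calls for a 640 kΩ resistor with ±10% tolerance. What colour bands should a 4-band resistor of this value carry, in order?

blue, yellow, yellow, silver

640000 Ω = 64 × 10^4.
6 → blue
4 → yellow
Multiplier 10^4 → yellow.
±10% tolerance → silver.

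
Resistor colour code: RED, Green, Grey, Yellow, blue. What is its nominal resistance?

2580000 Ω

Red → 2 (first significant figure)
Green → 5 (second significant figure)
Grey → 8 (third significant figure)
Yellow → ×10^4 multiplier
258 × 10000 = 2580000 Ω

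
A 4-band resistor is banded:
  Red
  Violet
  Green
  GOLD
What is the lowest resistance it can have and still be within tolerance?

Red → 2 (first significant figure)
Violet → 7 (second significant figure)
Green → ×10^5 multiplier
Gold → ±5% tolerance
27 × 100000 = 2700000 Ω
Lowest = 2700000 × (1 − 5/100) = 2565000 Ω.

2565000 Ω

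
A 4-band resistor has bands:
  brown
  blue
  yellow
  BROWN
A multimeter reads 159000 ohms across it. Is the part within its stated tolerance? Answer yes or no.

Brown → 1 (first significant figure)
Blue → 6 (second significant figure)
Yellow → ×10^4 multiplier
Brown → ±1% tolerance
16 × 10000 = 160000 Ω
Allowed range: 158400 Ω to 161600 Ω.
159000 ohms lies inside that range.

yes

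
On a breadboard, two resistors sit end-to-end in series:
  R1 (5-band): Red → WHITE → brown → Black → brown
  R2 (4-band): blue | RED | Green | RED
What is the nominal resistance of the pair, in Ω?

R1: red, white, brown → 291; black ×1 → 291 Ω.
R2: blue, red → 62; green ×10^5 → 6200000 Ω.
Series: 291 + 6200000 = 6200291 Ω.

6200291 Ω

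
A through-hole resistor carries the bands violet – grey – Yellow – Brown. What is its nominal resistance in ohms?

Violet → 7 (first significant figure)
Grey → 8 (second significant figure)
Yellow → ×10^4 multiplier
78 × 10000 = 780000 Ω

780000 Ω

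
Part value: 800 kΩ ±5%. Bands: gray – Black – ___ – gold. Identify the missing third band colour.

800000 Ω = 80 × 10^4.
The third band is the multiplier, 10^4, which is yellow.

yellow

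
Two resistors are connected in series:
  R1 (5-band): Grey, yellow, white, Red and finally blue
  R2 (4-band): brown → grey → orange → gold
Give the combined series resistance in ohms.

102900 Ω

R1: grey, yellow, white → 849; red ×10^2 → 84900 Ω.
R2: brown, grey → 18; orange ×10^3 → 18000 Ω.
Series: 84900 + 18000 = 102900 Ω.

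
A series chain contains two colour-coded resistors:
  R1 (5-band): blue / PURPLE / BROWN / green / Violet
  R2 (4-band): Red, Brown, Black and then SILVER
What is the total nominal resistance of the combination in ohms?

67100021 Ω

R1: blue, violet, brown → 671; green ×10^5 → 67100000 Ω.
R2: red, brown → 21; black ×1 → 21 Ω.
Series: 67100000 + 21 = 67100021 Ω.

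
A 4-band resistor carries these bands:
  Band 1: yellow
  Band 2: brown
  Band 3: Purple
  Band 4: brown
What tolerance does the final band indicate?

±1%

The last band, brown, is the tolerance band.
Brown corresponds to ±1%.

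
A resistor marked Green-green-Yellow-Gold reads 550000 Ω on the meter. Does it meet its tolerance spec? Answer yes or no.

yes

Green → 5 (first significant figure)
Green → 5 (second significant figure)
Yellow → ×10^4 multiplier
Gold → ±5% tolerance
55 × 10000 = 550000 Ω
Allowed range: 522500 Ω to 577500 Ω.
550000 Ω lies inside that range.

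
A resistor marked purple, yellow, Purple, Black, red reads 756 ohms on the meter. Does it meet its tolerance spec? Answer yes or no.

Violet → 7 (first significant figure)
Yellow → 4 (second significant figure)
Violet → 7 (third significant figure)
Black → ×1 multiplier
Red → ±2% tolerance
747 × 1 = 747 Ω
Allowed range: 732.06 Ω to 761.94 Ω.
756 ohms lies inside that range.

yes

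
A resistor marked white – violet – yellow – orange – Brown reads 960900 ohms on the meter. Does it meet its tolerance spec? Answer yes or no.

White → 9 (first significant figure)
Violet → 7 (second significant figure)
Yellow → 4 (third significant figure)
Orange → ×10^3 multiplier
Brown → ±1% tolerance
974 × 1000 = 974000 Ω
Allowed range: 964260 Ω to 983740 Ω.
960900 ohms lies outside that range.

no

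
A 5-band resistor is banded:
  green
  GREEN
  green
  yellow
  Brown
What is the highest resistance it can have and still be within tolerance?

5605500 Ω

Green → 5 (first significant figure)
Green → 5 (second significant figure)
Green → 5 (third significant figure)
Yellow → ×10^4 multiplier
Brown → ±1% tolerance
555 × 10000 = 5550000 Ω
Highest = 5550000 × (1 + 1/100) = 5605500 Ω.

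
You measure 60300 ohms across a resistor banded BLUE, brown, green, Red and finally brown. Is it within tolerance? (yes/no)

no

Blue → 6 (first significant figure)
Brown → 1 (second significant figure)
Green → 5 (third significant figure)
Red → ×10^2 multiplier
Brown → ±1% tolerance
615 × 100 = 61500 Ω
Allowed range: 60885 Ω to 62115 Ω.
60300 ohms lies outside that range.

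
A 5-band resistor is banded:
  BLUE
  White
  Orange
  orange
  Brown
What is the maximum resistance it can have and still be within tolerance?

Blue → 6 (first significant figure)
White → 9 (second significant figure)
Orange → 3 (third significant figure)
Orange → ×10^3 multiplier
Brown → ±1% tolerance
693 × 1000 = 693000 Ω
Maximum = 693000 × (1 + 1/100) = 699930 Ω.

699930 Ω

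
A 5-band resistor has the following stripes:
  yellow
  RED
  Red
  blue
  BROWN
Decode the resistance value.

422000000 Ω

Yellow → 4 (first significant figure)
Red → 2 (second significant figure)
Red → 2 (third significant figure)
Blue → ×10^6 multiplier
422 × 1000000 = 422000000 Ω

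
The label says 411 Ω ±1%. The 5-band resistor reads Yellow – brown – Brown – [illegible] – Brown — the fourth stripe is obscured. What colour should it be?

411 Ω = 411 × 10^0.
The fourth band is the multiplier, 10^0, which is black.

black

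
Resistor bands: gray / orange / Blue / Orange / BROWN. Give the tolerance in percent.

The last band, brown, is the tolerance band.
Brown corresponds to ±1%.

±1%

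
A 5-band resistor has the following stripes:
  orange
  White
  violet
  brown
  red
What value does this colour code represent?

Orange → 3 (first significant figure)
White → 9 (second significant figure)
Violet → 7 (third significant figure)
Brown → ×10 multiplier
397 × 10 = 3970 Ω

3970 Ω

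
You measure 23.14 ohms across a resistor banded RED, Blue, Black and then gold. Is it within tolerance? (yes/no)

no

Red → 2 (first significant figure)
Blue → 6 (second significant figure)
Black → ×1 multiplier
Gold → ±5% tolerance
26 × 1 = 26 Ω
Allowed range: 24.7 Ω to 27.3 Ω.
23.14 ohms lies outside that range.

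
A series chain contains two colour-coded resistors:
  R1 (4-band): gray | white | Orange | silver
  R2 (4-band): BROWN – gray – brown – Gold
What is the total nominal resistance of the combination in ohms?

89180 Ω

R1: grey, white → 89; orange ×10^3 → 89000 Ω.
R2: brown, grey → 18; brown ×10 → 180 Ω.
Series: 89000 + 180 = 89180 Ω.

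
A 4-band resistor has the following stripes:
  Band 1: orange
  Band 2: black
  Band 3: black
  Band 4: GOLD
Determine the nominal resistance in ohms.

Orange → 3 (first significant figure)
Black → 0 (second significant figure)
Black → ×1 multiplier
30 × 1 = 30 Ω

30 Ω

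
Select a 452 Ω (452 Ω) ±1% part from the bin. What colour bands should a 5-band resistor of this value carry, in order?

yellow, green, red, black, brown

452 Ω = 452 × 10^0.
4 → yellow
5 → green
2 → red
Multiplier 10^0 → black.
±1% tolerance → brown.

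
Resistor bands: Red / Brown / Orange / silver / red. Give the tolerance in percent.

The last band, red, is the tolerance band.
Red corresponds to ±2%.

±2%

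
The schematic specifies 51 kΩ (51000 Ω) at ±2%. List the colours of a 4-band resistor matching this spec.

51000 Ω = 51 × 10^3.
5 → green
1 → brown
Multiplier 10^3 → orange.
±2% tolerance → red.

green, brown, orange, red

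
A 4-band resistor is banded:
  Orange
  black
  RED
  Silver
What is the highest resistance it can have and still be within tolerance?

Orange → 3 (first significant figure)
Black → 0 (second significant figure)
Red → ×10^2 multiplier
Silver → ±10% tolerance
30 × 100 = 3000 Ω
Highest = 3000 × (1 + 10/100) = 3300 Ω.

3300 Ω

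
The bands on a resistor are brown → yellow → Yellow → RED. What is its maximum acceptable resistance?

Brown → 1 (first significant figure)
Yellow → 4 (second significant figure)
Yellow → ×10^4 multiplier
Red → ±2% tolerance
14 × 10000 = 140000 Ω
Maximum = 140000 × (1 + 2/100) = 142800 Ω.

142800 Ω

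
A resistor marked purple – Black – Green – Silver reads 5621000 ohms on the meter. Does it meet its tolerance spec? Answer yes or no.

Violet → 7 (first significant figure)
Black → 0 (second significant figure)
Green → ×10^5 multiplier
Silver → ±10% tolerance
70 × 100000 = 7000000 Ω
Allowed range: 6300000 Ω to 7700000 Ω.
5621000 ohms lies outside that range.

no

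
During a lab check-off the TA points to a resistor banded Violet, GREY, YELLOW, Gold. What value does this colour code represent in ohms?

780000 Ω

Violet → 7 (first significant figure)
Grey → 8 (second significant figure)
Yellow → ×10^4 multiplier
78 × 10000 = 780000 Ω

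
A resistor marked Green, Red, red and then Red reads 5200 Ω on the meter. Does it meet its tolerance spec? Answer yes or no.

Green → 5 (first significant figure)
Red → 2 (second significant figure)
Red → ×10^2 multiplier
Red → ±2% tolerance
52 × 100 = 5200 Ω
Allowed range: 5096 Ω to 5304 Ω.
5200 Ω lies inside that range.

yes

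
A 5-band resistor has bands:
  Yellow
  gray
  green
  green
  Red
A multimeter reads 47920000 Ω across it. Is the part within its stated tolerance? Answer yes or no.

yes

Yellow → 4 (first significant figure)
Grey → 8 (second significant figure)
Green → 5 (third significant figure)
Green → ×10^5 multiplier
Red → ±2% tolerance
485 × 100000 = 48500000 Ω
Allowed range: 47530000 Ω to 49470000 Ω.
47920000 Ω lies inside that range.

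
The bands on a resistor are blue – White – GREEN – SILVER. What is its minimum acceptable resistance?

Blue → 6 (first significant figure)
White → 9 (second significant figure)
Green → ×10^5 multiplier
Silver → ±10% tolerance
69 × 100000 = 6900000 Ω
Minimum = 6900000 × (1 − 10/100) = 6210000 Ω.

6210000 Ω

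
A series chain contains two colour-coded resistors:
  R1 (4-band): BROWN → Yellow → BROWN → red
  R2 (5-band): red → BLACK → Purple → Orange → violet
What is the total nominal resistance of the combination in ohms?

207140 Ω

R1: brown, yellow → 14; brown ×10 → 140 Ω.
R2: red, black, violet → 207; orange ×10^3 → 207000 Ω.
Series: 140 + 207000 = 207140 Ω.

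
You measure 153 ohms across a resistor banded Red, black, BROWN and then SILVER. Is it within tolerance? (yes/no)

no

Red → 2 (first significant figure)
Black → 0 (second significant figure)
Brown → ×10 multiplier
Silver → ±10% tolerance
20 × 10 = 200 Ω
Allowed range: 180 Ω to 220 Ω.
153 ohms lies outside that range.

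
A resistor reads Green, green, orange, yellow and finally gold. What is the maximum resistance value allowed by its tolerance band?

Green → 5 (first significant figure)
Green → 5 (second significant figure)
Orange → 3 (third significant figure)
Yellow → ×10^4 multiplier
Gold → ±5% tolerance
553 × 10000 = 5530000 Ω
Maximum = 5530000 × (1 + 5/100) = 5806500 Ω.

5806500 Ω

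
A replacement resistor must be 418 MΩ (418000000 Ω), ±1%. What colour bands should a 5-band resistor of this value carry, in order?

yellow, brown, grey, blue, brown

418000000 Ω = 418 × 10^6.
4 → yellow
1 → brown
8 → grey
Multiplier 10^6 → blue.
±1% tolerance → brown.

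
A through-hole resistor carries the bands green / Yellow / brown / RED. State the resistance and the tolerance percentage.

540 Ω ±2%

Green → 5 (first significant figure)
Yellow → 4 (second significant figure)
Brown → ×10 multiplier
Red → ±2% tolerance
54 × 10 = 540 Ω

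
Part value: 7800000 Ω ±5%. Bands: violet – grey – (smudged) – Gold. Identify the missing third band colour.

7800000 Ω = 78 × 10^5.
The third band is the multiplier, 10^5, which is green.

green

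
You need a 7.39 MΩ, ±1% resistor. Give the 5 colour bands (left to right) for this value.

7390000 Ω = 739 × 10^4.
7 → violet
3 → orange
9 → white
Multiplier 10^4 → yellow.
±1% tolerance → brown.

violet, orange, white, yellow, brown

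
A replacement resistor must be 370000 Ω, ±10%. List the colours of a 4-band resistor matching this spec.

orange, violet, yellow, silver

370000 Ω = 37 × 10^4.
3 → orange
7 → violet
Multiplier 10^4 → yellow.
±10% tolerance → silver.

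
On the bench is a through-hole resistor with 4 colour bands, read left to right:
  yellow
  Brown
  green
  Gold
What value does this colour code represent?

Yellow → 4 (first significant figure)
Brown → 1 (second significant figure)
Green → ×10^5 multiplier
41 × 100000 = 4100000 Ω

4100000 Ω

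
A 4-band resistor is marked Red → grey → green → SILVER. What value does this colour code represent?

2800000 Ω

Red → 2 (first significant figure)
Grey → 8 (second significant figure)
Green → ×10^5 multiplier
28 × 100000 = 2800000 Ω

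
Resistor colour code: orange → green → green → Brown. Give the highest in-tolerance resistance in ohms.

3535000 Ω

Orange → 3 (first significant figure)
Green → 5 (second significant figure)
Green → ×10^5 multiplier
Brown → ±1% tolerance
35 × 100000 = 3500000 Ω
Highest = 3500000 × (1 + 1/100) = 3535000 Ω.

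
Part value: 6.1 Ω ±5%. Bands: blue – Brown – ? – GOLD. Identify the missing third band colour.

6.1 Ω = 61 × 10^-1.
The third band is the multiplier, 10^-1, which is gold.

gold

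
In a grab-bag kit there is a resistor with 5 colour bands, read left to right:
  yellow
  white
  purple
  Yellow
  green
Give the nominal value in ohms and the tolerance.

Yellow → 4 (first significant figure)
White → 9 (second significant figure)
Violet → 7 (third significant figure)
Yellow → ×10^4 multiplier
Green → ±0.5% tolerance
497 × 10000 = 4970000 Ω

4970000 Ω ±0.5%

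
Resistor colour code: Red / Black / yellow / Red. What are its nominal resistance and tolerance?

Red → 2 (first significant figure)
Black → 0 (second significant figure)
Yellow → ×10^4 multiplier
Red → ±2% tolerance
20 × 10000 = 200000 Ω

200000 Ω ±2%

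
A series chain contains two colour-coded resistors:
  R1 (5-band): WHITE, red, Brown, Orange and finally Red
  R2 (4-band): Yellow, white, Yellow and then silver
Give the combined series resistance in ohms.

1411000 Ω

R1: white, red, brown → 921; orange ×10^3 → 921000 Ω.
R2: yellow, white → 49; yellow ×10^4 → 490000 Ω.
Series: 921000 + 490000 = 1411000 Ω.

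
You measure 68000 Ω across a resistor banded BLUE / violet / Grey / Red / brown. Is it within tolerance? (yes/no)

yes

Blue → 6 (first significant figure)
Violet → 7 (second significant figure)
Grey → 8 (third significant figure)
Red → ×10^2 multiplier
Brown → ±1% tolerance
678 × 100 = 67800 Ω
Allowed range: 67122 Ω to 68478 Ω.
68000 Ω lies inside that range.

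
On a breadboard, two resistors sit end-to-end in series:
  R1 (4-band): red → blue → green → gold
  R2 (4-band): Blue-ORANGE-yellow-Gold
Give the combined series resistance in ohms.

R1: red, blue → 26; green ×10^5 → 2600000 Ω.
R2: blue, orange → 63; yellow ×10^4 → 630000 Ω.
Series: 2600000 + 630000 = 3230000 Ω.

3230000 Ω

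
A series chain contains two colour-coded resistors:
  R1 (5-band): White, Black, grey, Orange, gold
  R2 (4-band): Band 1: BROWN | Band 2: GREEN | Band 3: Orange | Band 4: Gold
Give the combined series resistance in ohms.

R1: white, black, grey → 908; orange ×10^3 → 908000 Ω.
R2: brown, green → 15; orange ×10^3 → 15000 Ω.
Series: 908000 + 15000 = 923000 Ω.

923000 Ω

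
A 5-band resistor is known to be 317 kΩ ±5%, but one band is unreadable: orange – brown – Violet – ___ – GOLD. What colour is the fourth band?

317000 Ω = 317 × 10^3.
The fourth band is the multiplier, 10^3, which is orange.

orange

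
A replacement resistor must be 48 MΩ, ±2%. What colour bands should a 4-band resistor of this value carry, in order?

yellow, grey, blue, red

48000000 Ω = 48 × 10^6.
4 → yellow
8 → grey
Multiplier 10^6 → blue.
±2% tolerance → red.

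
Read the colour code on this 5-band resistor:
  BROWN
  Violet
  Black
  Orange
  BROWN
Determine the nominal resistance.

170000 Ω

Brown → 1 (first significant figure)
Violet → 7 (second significant figure)
Black → 0 (third significant figure)
Orange → ×10^3 multiplier
170 × 1000 = 170000 Ω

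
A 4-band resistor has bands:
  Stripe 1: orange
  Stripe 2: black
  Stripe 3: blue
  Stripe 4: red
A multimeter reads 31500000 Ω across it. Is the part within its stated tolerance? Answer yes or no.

Orange → 3 (first significant figure)
Black → 0 (second significant figure)
Blue → ×10^6 multiplier
Red → ±2% tolerance
30 × 1000000 = 30000000 Ω
Allowed range: 29400000 Ω to 30600000 Ω.
31500000 Ω lies outside that range.

no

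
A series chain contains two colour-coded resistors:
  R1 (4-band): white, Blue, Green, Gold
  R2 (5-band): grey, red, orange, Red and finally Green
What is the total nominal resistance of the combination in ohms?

9682300 Ω

R1: white, blue → 96; green ×10^5 → 9600000 Ω.
R2: grey, red, orange → 823; red ×10^2 → 82300 Ω.
Series: 9600000 + 82300 = 9682300 Ω.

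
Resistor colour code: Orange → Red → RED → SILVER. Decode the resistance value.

3200 Ω

Orange → 3 (first significant figure)
Red → 2 (second significant figure)
Red → ×10^2 multiplier
32 × 100 = 3200 Ω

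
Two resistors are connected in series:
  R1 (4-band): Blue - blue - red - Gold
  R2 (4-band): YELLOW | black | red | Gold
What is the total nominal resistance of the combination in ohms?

R1: blue, blue → 66; red ×10^2 → 6600 Ω.
R2: yellow, black → 40; red ×10^2 → 4000 Ω.
Series: 6600 + 4000 = 10600 Ω.

10600 Ω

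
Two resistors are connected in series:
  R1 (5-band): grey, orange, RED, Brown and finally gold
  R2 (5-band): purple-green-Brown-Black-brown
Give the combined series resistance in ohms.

9071 Ω

R1: grey, orange, red → 832; brown ×10 → 8320 Ω.
R2: violet, green, brown → 751; black ×1 → 751 Ω.
Series: 8320 + 751 = 9071 Ω.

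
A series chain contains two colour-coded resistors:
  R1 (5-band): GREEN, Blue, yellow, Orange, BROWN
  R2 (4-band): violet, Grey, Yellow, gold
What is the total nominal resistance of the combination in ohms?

R1: green, blue, yellow → 564; orange ×10^3 → 564000 Ω.
R2: violet, grey → 78; yellow ×10^4 → 780000 Ω.
Series: 564000 + 780000 = 1344000 Ω.

1344000 Ω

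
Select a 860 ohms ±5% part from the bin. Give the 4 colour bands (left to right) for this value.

860 Ω = 86 × 10^1.
8 → grey
6 → blue
Multiplier 10^1 → brown.
±5% tolerance → gold.

grey, blue, brown, gold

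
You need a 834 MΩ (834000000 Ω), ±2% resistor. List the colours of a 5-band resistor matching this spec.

grey, orange, yellow, blue, red

834000000 Ω = 834 × 10^6.
8 → grey
3 → orange
4 → yellow
Multiplier 10^6 → blue.
±2% tolerance → red.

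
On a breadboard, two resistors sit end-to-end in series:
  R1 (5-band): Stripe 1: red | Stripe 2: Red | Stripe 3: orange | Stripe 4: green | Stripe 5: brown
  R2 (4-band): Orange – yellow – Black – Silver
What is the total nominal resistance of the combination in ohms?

22300034 Ω

R1: red, red, orange → 223; green ×10^5 → 22300000 Ω.
R2: orange, yellow → 34; black ×1 → 34 Ω.
Series: 22300000 + 34 = 22300034 Ω.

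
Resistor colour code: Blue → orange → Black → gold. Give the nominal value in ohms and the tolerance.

63 Ω ±5%

Blue → 6 (first significant figure)
Orange → 3 (second significant figure)
Black → ×1 multiplier
Gold → ±5% tolerance
63 × 1 = 63 Ω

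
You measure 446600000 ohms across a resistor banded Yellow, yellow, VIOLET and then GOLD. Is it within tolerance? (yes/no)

yes

Yellow → 4 (first significant figure)
Yellow → 4 (second significant figure)
Violet → ×10^7 multiplier
Gold → ±5% tolerance
44 × 10000000 = 440000000 Ω
Allowed range: 418000000 Ω to 462000000 Ω.
446600000 ohms lies inside that range.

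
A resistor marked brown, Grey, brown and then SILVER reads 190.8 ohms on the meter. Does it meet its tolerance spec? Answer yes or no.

yes

Brown → 1 (first significant figure)
Grey → 8 (second significant figure)
Brown → ×10 multiplier
Silver → ±10% tolerance
18 × 10 = 180 Ω
Allowed range: 162 Ω to 198 Ω.
190.8 ohms lies inside that range.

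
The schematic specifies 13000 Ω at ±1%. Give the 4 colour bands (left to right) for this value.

13000 Ω = 13 × 10^3.
1 → brown
3 → orange
Multiplier 10^3 → orange.
±1% tolerance → brown.

brown, orange, orange, brown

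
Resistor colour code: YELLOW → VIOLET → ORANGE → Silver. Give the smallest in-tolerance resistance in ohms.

Yellow → 4 (first significant figure)
Violet → 7 (second significant figure)
Orange → ×10^3 multiplier
Silver → ±10% tolerance
47 × 1000 = 47000 Ω
Smallest = 47000 × (1 − 10/100) = 42300 Ω.

42300 Ω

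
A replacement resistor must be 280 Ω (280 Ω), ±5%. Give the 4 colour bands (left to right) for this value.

red, grey, brown, gold

280 Ω = 28 × 10^1.
2 → red
8 → grey
Multiplier 10^1 → brown.
±5% tolerance → gold.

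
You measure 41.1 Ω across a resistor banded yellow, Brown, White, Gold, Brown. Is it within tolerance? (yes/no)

no

Yellow → 4 (first significant figure)
Brown → 1 (second significant figure)
White → 9 (third significant figure)
Gold → ×0.1 multiplier
Brown → ±1% tolerance
419 × 0.1 = 41.9 Ω
Allowed range: 41.481 Ω to 42.319 Ω.
41.1 Ω lies outside that range.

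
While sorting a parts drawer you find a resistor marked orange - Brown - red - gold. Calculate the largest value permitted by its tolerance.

3255 Ω

Orange → 3 (first significant figure)
Brown → 1 (second significant figure)
Red → ×10^2 multiplier
Gold → ±5% tolerance
31 × 100 = 3100 Ω
Largest = 3100 × (1 + 5/100) = 3255 Ω.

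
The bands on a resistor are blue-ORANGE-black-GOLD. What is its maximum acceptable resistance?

Blue → 6 (first significant figure)
Orange → 3 (second significant figure)
Black → ×1 multiplier
Gold → ±5% tolerance
63 × 1 = 63 Ω
Maximum = 63 × (1 + 5/100) = 66.15 Ω.

66.15 Ω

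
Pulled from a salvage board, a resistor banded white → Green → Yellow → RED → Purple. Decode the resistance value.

White → 9 (first significant figure)
Green → 5 (second significant figure)
Yellow → 4 (third significant figure)
Red → ×10^2 multiplier
954 × 100 = 95400 Ω

95400 Ω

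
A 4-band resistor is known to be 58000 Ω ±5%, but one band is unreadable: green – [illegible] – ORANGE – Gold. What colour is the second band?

58000 Ω = 58 × 10^3.
The second band gives digit 8 of the significand, and 8 is grey.

grey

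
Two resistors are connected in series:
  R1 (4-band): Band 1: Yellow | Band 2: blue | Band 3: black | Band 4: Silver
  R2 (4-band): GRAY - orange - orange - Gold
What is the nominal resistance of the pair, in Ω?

R1: yellow, blue → 46; black ×1 → 46 Ω.
R2: grey, orange → 83; orange ×10^3 → 83000 Ω.
Series: 46 + 83000 = 83046 Ω.

83046 Ω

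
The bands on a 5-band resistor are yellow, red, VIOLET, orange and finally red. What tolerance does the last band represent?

The last band, red, is the tolerance band.
Red corresponds to ±2%.

±2%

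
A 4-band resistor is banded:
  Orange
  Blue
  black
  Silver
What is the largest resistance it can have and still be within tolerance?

39.6 Ω

Orange → 3 (first significant figure)
Blue → 6 (second significant figure)
Black → ×1 multiplier
Silver → ±10% tolerance
36 × 1 = 36 Ω
Largest = 36 × (1 + 10/100) = 39.6 Ω.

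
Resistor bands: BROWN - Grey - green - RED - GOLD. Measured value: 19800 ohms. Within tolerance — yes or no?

Brown → 1 (first significant figure)
Grey → 8 (second significant figure)
Green → 5 (third significant figure)
Red → ×10^2 multiplier
Gold → ±5% tolerance
185 × 100 = 18500 Ω
Allowed range: 17575 Ω to 19425 Ω.
19800 ohms lies outside that range.

no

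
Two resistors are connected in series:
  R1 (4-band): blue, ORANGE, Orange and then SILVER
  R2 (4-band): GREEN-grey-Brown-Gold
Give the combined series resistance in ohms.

R1: blue, orange → 63; orange ×10^3 → 63000 Ω.
R2: green, grey → 58; brown ×10 → 580 Ω.
Series: 63000 + 580 = 63580 Ω.

63580 Ω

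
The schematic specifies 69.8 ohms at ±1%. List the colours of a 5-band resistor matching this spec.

blue, white, grey, gold, brown

69.8 Ω = 698 × 10^-1.
6 → blue
9 → white
8 → grey
Multiplier 10^-1 → gold.
±1% tolerance → brown.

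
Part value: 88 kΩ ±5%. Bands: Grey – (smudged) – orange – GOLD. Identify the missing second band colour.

88000 Ω = 88 × 10^3.
The second band gives digit 8 of the significand, and 8 is grey.

grey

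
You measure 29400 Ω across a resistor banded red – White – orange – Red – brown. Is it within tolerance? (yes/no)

Red → 2 (first significant figure)
White → 9 (second significant figure)
Orange → 3 (third significant figure)
Red → ×10^2 multiplier
Brown → ±1% tolerance
293 × 100 = 29300 Ω
Allowed range: 29007 Ω to 29593 Ω.
29400 Ω lies inside that range.

yes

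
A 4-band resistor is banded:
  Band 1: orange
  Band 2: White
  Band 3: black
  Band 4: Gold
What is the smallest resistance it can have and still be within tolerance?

Orange → 3 (first significant figure)
White → 9 (second significant figure)
Black → ×1 multiplier
Gold → ±5% tolerance
39 × 1 = 39 Ω
Smallest = 39 × (1 − 5/100) = 37.05 Ω.

37.05 Ω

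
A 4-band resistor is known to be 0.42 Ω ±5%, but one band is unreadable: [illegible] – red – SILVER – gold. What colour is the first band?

yellow

0.42 Ω = 42 × 10^-2.
The first band gives digit 4 of the significand, and 4 is yellow.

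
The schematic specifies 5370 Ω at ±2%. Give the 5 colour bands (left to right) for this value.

5370 Ω = 537 × 10^1.
5 → green
3 → orange
7 → violet
Multiplier 10^1 → brown.
±2% tolerance → red.

green, orange, violet, brown, red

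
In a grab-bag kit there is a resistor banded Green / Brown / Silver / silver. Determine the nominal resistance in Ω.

0.51 Ω

Green → 5 (first significant figure)
Brown → 1 (second significant figure)
Silver → ×0.01 multiplier
51 × 0.01 = 0.51 Ω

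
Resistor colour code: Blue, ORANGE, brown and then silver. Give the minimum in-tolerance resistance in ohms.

Blue → 6 (first significant figure)
Orange → 3 (second significant figure)
Brown → ×10 multiplier
Silver → ±10% tolerance
63 × 10 = 630 Ω
Minimum = 630 × (1 − 10/100) = 567 Ω.

567 Ω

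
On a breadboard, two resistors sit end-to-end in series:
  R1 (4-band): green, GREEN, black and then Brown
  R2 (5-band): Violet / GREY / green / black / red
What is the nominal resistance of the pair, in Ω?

840 Ω

R1: green, green → 55; black ×1 → 55 Ω.
R2: violet, grey, green → 785; black ×1 → 785 Ω.
Series: 55 + 785 = 840 Ω.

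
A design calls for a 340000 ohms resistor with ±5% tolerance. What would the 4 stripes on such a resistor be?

340000 Ω = 34 × 10^4.
3 → orange
4 → yellow
Multiplier 10^4 → yellow.
±5% tolerance → gold.

orange, yellow, yellow, gold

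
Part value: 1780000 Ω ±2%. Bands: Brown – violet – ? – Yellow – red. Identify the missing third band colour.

grey

1780000 Ω = 178 × 10^4.
The third band gives digit 8 of the significand, and 8 is grey.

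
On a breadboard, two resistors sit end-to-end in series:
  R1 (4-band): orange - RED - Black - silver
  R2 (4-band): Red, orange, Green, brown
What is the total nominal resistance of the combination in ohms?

2300032 Ω

R1: orange, red → 32; black ×1 → 32 Ω.
R2: red, orange → 23; green ×10^5 → 2300000 Ω.
Series: 32 + 2300000 = 2300032 Ω.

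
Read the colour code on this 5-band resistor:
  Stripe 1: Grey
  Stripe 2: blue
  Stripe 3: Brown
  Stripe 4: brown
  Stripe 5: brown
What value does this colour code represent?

Grey → 8 (first significant figure)
Blue → 6 (second significant figure)
Brown → 1 (third significant figure)
Brown → ×10 multiplier
861 × 10 = 8610 Ω

8610 Ω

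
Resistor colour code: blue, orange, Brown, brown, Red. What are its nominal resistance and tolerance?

6310 Ω ±2%

Blue → 6 (first significant figure)
Orange → 3 (second significant figure)
Brown → 1 (third significant figure)
Brown → ×10 multiplier
Red → ±2% tolerance
631 × 10 = 6310 Ω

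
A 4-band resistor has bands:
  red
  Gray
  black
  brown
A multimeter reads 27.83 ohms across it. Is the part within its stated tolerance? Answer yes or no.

yes

Red → 2 (first significant figure)
Grey → 8 (second significant figure)
Black → ×1 multiplier
Brown → ±1% tolerance
28 × 1 = 28 Ω
Allowed range: 27.72 Ω to 28.28 Ω.
27.83 ohms lies inside that range.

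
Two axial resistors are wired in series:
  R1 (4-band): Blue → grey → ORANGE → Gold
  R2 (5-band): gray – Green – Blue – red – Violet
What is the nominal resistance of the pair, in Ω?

R1: blue, grey → 68; orange ×10^3 → 68000 Ω.
R2: grey, green, blue → 856; red ×10^2 → 85600 Ω.
Series: 68000 + 85600 = 153600 Ω.

153600 Ω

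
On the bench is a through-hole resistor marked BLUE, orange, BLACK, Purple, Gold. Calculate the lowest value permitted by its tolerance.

5985000000 Ω

Blue → 6 (first significant figure)
Orange → 3 (second significant figure)
Black → 0 (third significant figure)
Violet → ×10^7 multiplier
Gold → ±5% tolerance
630 × 10000000 = 6300000000 Ω
Lowest = 6300000000 × (1 − 5/100) = 5985000000 Ω.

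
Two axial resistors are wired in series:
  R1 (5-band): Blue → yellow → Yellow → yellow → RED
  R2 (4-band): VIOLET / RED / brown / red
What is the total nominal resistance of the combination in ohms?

R1: blue, yellow, yellow → 644; yellow ×10^4 → 6440000 Ω.
R2: violet, red → 72; brown ×10 → 720 Ω.
Series: 6440000 + 720 = 6440720 Ω.

6440720 Ω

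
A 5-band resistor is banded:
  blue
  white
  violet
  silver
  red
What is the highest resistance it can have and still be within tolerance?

7.1094 Ω

Blue → 6 (first significant figure)
White → 9 (second significant figure)
Violet → 7 (third significant figure)
Silver → ×0.01 multiplier
Red → ±2% tolerance
697 × 0.01 = 6.97 Ω
Highest = 6.97 × (1 + 2/100) = 7.1094 Ω.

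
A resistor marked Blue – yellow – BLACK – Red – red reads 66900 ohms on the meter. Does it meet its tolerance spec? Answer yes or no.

Blue → 6 (first significant figure)
Yellow → 4 (second significant figure)
Black → 0 (third significant figure)
Red → ×10^2 multiplier
Red → ±2% tolerance
640 × 100 = 64000 Ω
Allowed range: 62720 Ω to 65280 Ω.
66900 ohms lies outside that range.

no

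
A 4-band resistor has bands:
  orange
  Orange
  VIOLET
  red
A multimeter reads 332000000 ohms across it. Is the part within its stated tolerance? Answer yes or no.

yes

Orange → 3 (first significant figure)
Orange → 3 (second significant figure)
Violet → ×10^7 multiplier
Red → ±2% tolerance
33 × 10000000 = 330000000 Ω
Allowed range: 323400000 Ω to 336600000 Ω.
332000000 ohms lies inside that range.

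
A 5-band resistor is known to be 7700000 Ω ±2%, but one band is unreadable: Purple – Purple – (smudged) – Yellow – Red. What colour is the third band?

black

7700000 Ω = 770 × 10^4.
The third band gives digit 0 of the significand, and 0 is black.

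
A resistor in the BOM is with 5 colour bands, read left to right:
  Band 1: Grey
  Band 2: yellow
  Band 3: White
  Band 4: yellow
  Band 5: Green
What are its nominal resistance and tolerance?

Grey → 8 (first significant figure)
Yellow → 4 (second significant figure)
White → 9 (third significant figure)
Yellow → ×10^4 multiplier
Green → ±0.5% tolerance
849 × 10000 = 8490000 Ω

8490000 Ω ±0.5%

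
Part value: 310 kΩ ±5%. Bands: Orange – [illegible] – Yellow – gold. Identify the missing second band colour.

brown

310000 Ω = 31 × 10^4.
The second band gives digit 1 of the significand, and 1 is brown.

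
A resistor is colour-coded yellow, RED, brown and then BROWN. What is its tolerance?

±1%

The last band, brown, is the tolerance band.
Brown corresponds to ±1%.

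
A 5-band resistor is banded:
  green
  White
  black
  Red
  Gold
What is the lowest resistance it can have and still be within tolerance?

Green → 5 (first significant figure)
White → 9 (second significant figure)
Black → 0 (third significant figure)
Red → ×10^2 multiplier
Gold → ±5% tolerance
590 × 100 = 59000 Ω
Lowest = 59000 × (1 − 5/100) = 56050 Ω.

56050 Ω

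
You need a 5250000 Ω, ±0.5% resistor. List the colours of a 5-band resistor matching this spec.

green, red, green, yellow, green

5250000 Ω = 525 × 10^4.
5 → green
2 → red
5 → green
Multiplier 10^4 → yellow.
±0.5% tolerance → green.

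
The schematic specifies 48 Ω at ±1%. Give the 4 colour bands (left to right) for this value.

yellow, grey, black, brown

48 Ω = 48 × 10^0.
4 → yellow
8 → grey
Multiplier 10^0 → black.
±1% tolerance → brown.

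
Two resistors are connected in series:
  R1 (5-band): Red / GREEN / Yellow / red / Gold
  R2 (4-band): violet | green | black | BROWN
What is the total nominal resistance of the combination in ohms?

R1: red, green, yellow → 254; red ×10^2 → 25400 Ω.
R2: violet, green → 75; black ×1 → 75 Ω.
Series: 25400 + 75 = 25475 Ω.

25475 Ω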